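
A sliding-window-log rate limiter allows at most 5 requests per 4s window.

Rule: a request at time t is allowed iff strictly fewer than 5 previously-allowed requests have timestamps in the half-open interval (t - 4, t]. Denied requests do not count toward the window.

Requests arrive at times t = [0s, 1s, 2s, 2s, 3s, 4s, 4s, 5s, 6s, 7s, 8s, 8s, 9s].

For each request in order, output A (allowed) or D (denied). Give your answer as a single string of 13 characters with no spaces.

Answer: AAAAAADAAAAAA

Derivation:
Tracking allowed requests in the window:
  req#1 t=0s: ALLOW
  req#2 t=1s: ALLOW
  req#3 t=2s: ALLOW
  req#4 t=2s: ALLOW
  req#5 t=3s: ALLOW
  req#6 t=4s: ALLOW
  req#7 t=4s: DENY
  req#8 t=5s: ALLOW
  req#9 t=6s: ALLOW
  req#10 t=7s: ALLOW
  req#11 t=8s: ALLOW
  req#12 t=8s: ALLOW
  req#13 t=9s: ALLOW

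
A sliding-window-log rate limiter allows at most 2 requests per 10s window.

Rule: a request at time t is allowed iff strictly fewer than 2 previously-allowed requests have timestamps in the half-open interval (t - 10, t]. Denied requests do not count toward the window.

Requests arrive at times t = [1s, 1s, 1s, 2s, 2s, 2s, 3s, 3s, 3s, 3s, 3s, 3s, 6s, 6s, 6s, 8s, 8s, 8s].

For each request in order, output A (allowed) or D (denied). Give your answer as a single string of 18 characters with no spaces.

Answer: AADDDDDDDDDDDDDDDD

Derivation:
Tracking allowed requests in the window:
  req#1 t=1s: ALLOW
  req#2 t=1s: ALLOW
  req#3 t=1s: DENY
  req#4 t=2s: DENY
  req#5 t=2s: DENY
  req#6 t=2s: DENY
  req#7 t=3s: DENY
  req#8 t=3s: DENY
  req#9 t=3s: DENY
  req#10 t=3s: DENY
  req#11 t=3s: DENY
  req#12 t=3s: DENY
  req#13 t=6s: DENY
  req#14 t=6s: DENY
  req#15 t=6s: DENY
  req#16 t=8s: DENY
  req#17 t=8s: DENY
  req#18 t=8s: DENY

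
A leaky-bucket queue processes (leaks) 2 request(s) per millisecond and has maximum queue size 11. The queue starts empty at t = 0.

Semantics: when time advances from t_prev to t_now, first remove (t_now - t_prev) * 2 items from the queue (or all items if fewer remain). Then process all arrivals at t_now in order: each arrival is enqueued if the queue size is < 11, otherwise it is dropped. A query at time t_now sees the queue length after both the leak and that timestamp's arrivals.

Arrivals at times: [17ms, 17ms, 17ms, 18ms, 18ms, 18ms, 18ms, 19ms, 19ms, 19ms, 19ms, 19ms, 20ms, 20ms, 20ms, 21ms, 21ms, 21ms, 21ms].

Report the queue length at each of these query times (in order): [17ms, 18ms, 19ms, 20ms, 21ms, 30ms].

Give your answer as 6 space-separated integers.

Queue lengths at query times:
  query t=17ms: backlog = 3
  query t=18ms: backlog = 5
  query t=19ms: backlog = 8
  query t=20ms: backlog = 9
  query t=21ms: backlog = 11
  query t=30ms: backlog = 0

Answer: 3 5 8 9 11 0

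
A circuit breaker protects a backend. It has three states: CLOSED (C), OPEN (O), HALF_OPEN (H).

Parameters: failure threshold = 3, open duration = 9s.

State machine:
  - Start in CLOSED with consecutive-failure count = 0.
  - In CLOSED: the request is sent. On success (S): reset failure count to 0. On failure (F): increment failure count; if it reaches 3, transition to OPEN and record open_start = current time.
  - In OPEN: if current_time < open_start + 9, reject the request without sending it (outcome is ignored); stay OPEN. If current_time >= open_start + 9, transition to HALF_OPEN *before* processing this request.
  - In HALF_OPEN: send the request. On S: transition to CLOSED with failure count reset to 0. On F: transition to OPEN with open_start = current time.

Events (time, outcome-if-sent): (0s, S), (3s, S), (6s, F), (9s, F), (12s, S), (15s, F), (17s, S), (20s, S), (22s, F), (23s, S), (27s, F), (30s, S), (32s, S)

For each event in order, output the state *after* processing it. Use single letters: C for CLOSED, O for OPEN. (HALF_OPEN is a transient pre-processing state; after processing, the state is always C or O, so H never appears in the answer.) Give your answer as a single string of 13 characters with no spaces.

Answer: CCCCCCCCCCCCC

Derivation:
State after each event:
  event#1 t=0s outcome=S: state=CLOSED
  event#2 t=3s outcome=S: state=CLOSED
  event#3 t=6s outcome=F: state=CLOSED
  event#4 t=9s outcome=F: state=CLOSED
  event#5 t=12s outcome=S: state=CLOSED
  event#6 t=15s outcome=F: state=CLOSED
  event#7 t=17s outcome=S: state=CLOSED
  event#8 t=20s outcome=S: state=CLOSED
  event#9 t=22s outcome=F: state=CLOSED
  event#10 t=23s outcome=S: state=CLOSED
  event#11 t=27s outcome=F: state=CLOSED
  event#12 t=30s outcome=S: state=CLOSED
  event#13 t=32s outcome=S: state=CLOSED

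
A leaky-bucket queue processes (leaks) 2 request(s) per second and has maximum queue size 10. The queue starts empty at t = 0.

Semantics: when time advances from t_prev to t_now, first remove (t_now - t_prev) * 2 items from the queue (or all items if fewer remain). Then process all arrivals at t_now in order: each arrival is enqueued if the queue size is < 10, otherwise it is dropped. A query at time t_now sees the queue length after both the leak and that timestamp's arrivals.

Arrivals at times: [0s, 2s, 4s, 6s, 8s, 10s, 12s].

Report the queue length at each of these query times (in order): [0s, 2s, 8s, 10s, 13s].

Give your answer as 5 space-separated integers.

Queue lengths at query times:
  query t=0s: backlog = 1
  query t=2s: backlog = 1
  query t=8s: backlog = 1
  query t=10s: backlog = 1
  query t=13s: backlog = 0

Answer: 1 1 1 1 0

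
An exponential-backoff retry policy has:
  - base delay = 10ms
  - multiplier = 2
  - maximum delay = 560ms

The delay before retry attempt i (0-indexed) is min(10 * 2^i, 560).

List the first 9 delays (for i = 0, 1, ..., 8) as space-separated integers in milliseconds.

Computing each delay:
  i=0: min(10*2^0, 560) = 10
  i=1: min(10*2^1, 560) = 20
  i=2: min(10*2^2, 560) = 40
  i=3: min(10*2^3, 560) = 80
  i=4: min(10*2^4, 560) = 160
  i=5: min(10*2^5, 560) = 320
  i=6: min(10*2^6, 560) = 560
  i=7: min(10*2^7, 560) = 560
  i=8: min(10*2^8, 560) = 560

Answer: 10 20 40 80 160 320 560 560 560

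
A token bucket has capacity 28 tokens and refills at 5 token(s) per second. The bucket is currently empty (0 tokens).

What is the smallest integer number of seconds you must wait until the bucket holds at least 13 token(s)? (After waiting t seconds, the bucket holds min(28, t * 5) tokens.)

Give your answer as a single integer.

Answer: 3

Derivation:
Need t * 5 >= 13, so t >= 13/5.
Smallest integer t = ceil(13/5) = 3.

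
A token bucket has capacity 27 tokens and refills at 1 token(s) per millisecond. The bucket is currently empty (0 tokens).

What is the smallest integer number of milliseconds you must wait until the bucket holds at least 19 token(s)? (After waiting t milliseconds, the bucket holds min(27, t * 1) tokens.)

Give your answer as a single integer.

Need t * 1 >= 19, so t >= 19/1.
Smallest integer t = ceil(19/1) = 19.

Answer: 19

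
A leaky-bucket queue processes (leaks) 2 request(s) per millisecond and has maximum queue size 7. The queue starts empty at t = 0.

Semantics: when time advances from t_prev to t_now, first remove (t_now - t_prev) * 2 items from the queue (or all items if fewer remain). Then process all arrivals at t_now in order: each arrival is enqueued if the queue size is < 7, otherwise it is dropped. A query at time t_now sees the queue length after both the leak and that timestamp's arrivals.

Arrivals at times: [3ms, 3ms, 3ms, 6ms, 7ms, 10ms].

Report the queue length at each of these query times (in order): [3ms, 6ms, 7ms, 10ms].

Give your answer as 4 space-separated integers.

Answer: 3 1 1 1

Derivation:
Queue lengths at query times:
  query t=3ms: backlog = 3
  query t=6ms: backlog = 1
  query t=7ms: backlog = 1
  query t=10ms: backlog = 1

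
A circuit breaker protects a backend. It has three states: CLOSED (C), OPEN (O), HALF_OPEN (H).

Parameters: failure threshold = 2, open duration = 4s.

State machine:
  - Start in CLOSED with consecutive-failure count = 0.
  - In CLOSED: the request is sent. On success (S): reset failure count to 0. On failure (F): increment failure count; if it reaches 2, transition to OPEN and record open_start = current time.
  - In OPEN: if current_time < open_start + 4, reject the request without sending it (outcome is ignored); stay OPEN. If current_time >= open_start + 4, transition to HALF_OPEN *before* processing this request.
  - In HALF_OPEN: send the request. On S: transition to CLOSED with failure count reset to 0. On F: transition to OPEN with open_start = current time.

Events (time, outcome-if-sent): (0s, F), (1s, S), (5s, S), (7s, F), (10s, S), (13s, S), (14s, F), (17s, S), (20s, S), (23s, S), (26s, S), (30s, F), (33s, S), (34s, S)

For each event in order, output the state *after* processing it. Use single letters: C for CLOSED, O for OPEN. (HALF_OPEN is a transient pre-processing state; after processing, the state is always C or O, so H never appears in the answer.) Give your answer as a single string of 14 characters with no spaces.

Answer: CCCCCCCCCCCCCC

Derivation:
State after each event:
  event#1 t=0s outcome=F: state=CLOSED
  event#2 t=1s outcome=S: state=CLOSED
  event#3 t=5s outcome=S: state=CLOSED
  event#4 t=7s outcome=F: state=CLOSED
  event#5 t=10s outcome=S: state=CLOSED
  event#6 t=13s outcome=S: state=CLOSED
  event#7 t=14s outcome=F: state=CLOSED
  event#8 t=17s outcome=S: state=CLOSED
  event#9 t=20s outcome=S: state=CLOSED
  event#10 t=23s outcome=S: state=CLOSED
  event#11 t=26s outcome=S: state=CLOSED
  event#12 t=30s outcome=F: state=CLOSED
  event#13 t=33s outcome=S: state=CLOSED
  event#14 t=34s outcome=S: state=CLOSED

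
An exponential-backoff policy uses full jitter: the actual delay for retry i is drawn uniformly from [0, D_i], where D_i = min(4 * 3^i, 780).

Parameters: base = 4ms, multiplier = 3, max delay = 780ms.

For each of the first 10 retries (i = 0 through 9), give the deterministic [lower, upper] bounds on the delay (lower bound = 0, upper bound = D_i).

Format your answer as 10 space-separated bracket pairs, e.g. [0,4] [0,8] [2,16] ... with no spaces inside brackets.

Computing bounds per retry:
  i=0: D_i=min(4*3^0,780)=4, bounds=[0,4]
  i=1: D_i=min(4*3^1,780)=12, bounds=[0,12]
  i=2: D_i=min(4*3^2,780)=36, bounds=[0,36]
  i=3: D_i=min(4*3^3,780)=108, bounds=[0,108]
  i=4: D_i=min(4*3^4,780)=324, bounds=[0,324]
  i=5: D_i=min(4*3^5,780)=780, bounds=[0,780]
  i=6: D_i=min(4*3^6,780)=780, bounds=[0,780]
  i=7: D_i=min(4*3^7,780)=780, bounds=[0,780]
  i=8: D_i=min(4*3^8,780)=780, bounds=[0,780]
  i=9: D_i=min(4*3^9,780)=780, bounds=[0,780]

Answer: [0,4] [0,12] [0,36] [0,108] [0,324] [0,780] [0,780] [0,780] [0,780] [0,780]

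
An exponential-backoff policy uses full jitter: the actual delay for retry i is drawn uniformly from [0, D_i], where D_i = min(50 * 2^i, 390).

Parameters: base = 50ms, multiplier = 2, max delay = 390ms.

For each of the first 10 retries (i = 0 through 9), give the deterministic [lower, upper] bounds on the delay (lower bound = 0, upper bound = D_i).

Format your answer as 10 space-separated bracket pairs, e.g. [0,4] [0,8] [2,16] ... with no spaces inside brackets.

Computing bounds per retry:
  i=0: D_i=min(50*2^0,390)=50, bounds=[0,50]
  i=1: D_i=min(50*2^1,390)=100, bounds=[0,100]
  i=2: D_i=min(50*2^2,390)=200, bounds=[0,200]
  i=3: D_i=min(50*2^3,390)=390, bounds=[0,390]
  i=4: D_i=min(50*2^4,390)=390, bounds=[0,390]
  i=5: D_i=min(50*2^5,390)=390, bounds=[0,390]
  i=6: D_i=min(50*2^6,390)=390, bounds=[0,390]
  i=7: D_i=min(50*2^7,390)=390, bounds=[0,390]
  i=8: D_i=min(50*2^8,390)=390, bounds=[0,390]
  i=9: D_i=min(50*2^9,390)=390, bounds=[0,390]

Answer: [0,50] [0,100] [0,200] [0,390] [0,390] [0,390] [0,390] [0,390] [0,390] [0,390]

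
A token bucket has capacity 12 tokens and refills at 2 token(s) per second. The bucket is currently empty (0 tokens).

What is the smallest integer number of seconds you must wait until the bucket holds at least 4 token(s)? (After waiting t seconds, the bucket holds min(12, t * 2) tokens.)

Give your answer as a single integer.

Answer: 2

Derivation:
Need t * 2 >= 4, so t >= 4/2.
Smallest integer t = ceil(4/2) = 2.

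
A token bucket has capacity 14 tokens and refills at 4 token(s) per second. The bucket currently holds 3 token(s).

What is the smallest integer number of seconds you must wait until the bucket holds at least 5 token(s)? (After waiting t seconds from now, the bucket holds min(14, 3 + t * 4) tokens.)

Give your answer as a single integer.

Answer: 1

Derivation:
Need 3 + t * 4 >= 5, so t >= 2/4.
Smallest integer t = ceil(2/4) = 1.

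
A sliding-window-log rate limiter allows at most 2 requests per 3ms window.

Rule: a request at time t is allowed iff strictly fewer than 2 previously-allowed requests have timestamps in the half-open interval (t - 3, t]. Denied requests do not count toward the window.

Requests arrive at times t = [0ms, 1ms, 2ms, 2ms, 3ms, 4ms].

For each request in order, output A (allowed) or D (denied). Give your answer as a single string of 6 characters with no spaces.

Tracking allowed requests in the window:
  req#1 t=0ms: ALLOW
  req#2 t=1ms: ALLOW
  req#3 t=2ms: DENY
  req#4 t=2ms: DENY
  req#5 t=3ms: ALLOW
  req#6 t=4ms: ALLOW

Answer: AADDAA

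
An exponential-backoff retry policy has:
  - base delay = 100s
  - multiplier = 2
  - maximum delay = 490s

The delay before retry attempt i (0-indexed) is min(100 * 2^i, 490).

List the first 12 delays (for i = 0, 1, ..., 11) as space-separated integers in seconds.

Computing each delay:
  i=0: min(100*2^0, 490) = 100
  i=1: min(100*2^1, 490) = 200
  i=2: min(100*2^2, 490) = 400
  i=3: min(100*2^3, 490) = 490
  i=4: min(100*2^4, 490) = 490
  i=5: min(100*2^5, 490) = 490
  i=6: min(100*2^6, 490) = 490
  i=7: min(100*2^7, 490) = 490
  i=8: min(100*2^8, 490) = 490
  i=9: min(100*2^9, 490) = 490
  i=10: min(100*2^10, 490) = 490
  i=11: min(100*2^11, 490) = 490

Answer: 100 200 400 490 490 490 490 490 490 490 490 490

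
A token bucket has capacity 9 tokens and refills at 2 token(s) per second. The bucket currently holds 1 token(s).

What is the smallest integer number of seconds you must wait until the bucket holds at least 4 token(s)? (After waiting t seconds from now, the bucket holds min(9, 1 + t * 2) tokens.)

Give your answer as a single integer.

Need 1 + t * 2 >= 4, so t >= 3/2.
Smallest integer t = ceil(3/2) = 2.

Answer: 2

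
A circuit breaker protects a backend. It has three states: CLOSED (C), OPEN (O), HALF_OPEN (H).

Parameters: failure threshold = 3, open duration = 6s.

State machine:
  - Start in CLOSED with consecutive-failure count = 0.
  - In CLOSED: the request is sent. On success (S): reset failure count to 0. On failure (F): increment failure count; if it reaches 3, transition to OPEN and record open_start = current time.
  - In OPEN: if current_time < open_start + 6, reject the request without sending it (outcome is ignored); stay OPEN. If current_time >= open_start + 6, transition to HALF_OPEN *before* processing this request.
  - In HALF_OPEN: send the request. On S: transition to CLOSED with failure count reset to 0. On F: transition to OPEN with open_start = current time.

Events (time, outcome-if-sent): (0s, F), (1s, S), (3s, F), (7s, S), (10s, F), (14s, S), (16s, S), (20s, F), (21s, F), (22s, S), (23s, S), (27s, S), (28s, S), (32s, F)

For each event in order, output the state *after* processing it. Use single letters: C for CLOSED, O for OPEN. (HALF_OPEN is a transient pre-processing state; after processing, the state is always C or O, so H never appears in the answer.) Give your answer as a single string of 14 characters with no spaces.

Answer: CCCCCCCCCCCCCC

Derivation:
State after each event:
  event#1 t=0s outcome=F: state=CLOSED
  event#2 t=1s outcome=S: state=CLOSED
  event#3 t=3s outcome=F: state=CLOSED
  event#4 t=7s outcome=S: state=CLOSED
  event#5 t=10s outcome=F: state=CLOSED
  event#6 t=14s outcome=S: state=CLOSED
  event#7 t=16s outcome=S: state=CLOSED
  event#8 t=20s outcome=F: state=CLOSED
  event#9 t=21s outcome=F: state=CLOSED
  event#10 t=22s outcome=S: state=CLOSED
  event#11 t=23s outcome=S: state=CLOSED
  event#12 t=27s outcome=S: state=CLOSED
  event#13 t=28s outcome=S: state=CLOSED
  event#14 t=32s outcome=F: state=CLOSED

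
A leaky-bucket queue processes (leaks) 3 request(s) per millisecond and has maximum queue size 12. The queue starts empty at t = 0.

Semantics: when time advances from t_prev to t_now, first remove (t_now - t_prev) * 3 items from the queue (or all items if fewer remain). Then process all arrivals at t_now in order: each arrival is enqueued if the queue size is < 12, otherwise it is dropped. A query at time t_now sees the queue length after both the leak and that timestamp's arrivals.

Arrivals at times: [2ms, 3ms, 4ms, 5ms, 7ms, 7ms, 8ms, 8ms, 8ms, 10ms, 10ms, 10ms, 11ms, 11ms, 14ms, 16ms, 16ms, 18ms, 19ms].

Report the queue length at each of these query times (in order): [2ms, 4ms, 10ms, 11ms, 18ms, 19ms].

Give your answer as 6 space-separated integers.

Queue lengths at query times:
  query t=2ms: backlog = 1
  query t=4ms: backlog = 1
  query t=10ms: backlog = 3
  query t=11ms: backlog = 2
  query t=18ms: backlog = 1
  query t=19ms: backlog = 1

Answer: 1 1 3 2 1 1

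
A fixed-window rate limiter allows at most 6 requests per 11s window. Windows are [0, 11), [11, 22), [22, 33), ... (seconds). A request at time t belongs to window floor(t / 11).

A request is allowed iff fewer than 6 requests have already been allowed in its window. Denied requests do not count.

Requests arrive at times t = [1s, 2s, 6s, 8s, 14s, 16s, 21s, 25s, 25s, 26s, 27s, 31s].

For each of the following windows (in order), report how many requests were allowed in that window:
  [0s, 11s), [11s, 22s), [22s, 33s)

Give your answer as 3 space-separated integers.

Processing requests:
  req#1 t=1s (window 0): ALLOW
  req#2 t=2s (window 0): ALLOW
  req#3 t=6s (window 0): ALLOW
  req#4 t=8s (window 0): ALLOW
  req#5 t=14s (window 1): ALLOW
  req#6 t=16s (window 1): ALLOW
  req#7 t=21s (window 1): ALLOW
  req#8 t=25s (window 2): ALLOW
  req#9 t=25s (window 2): ALLOW
  req#10 t=26s (window 2): ALLOW
  req#11 t=27s (window 2): ALLOW
  req#12 t=31s (window 2): ALLOW

Allowed counts by window: 4 3 5

Answer: 4 3 5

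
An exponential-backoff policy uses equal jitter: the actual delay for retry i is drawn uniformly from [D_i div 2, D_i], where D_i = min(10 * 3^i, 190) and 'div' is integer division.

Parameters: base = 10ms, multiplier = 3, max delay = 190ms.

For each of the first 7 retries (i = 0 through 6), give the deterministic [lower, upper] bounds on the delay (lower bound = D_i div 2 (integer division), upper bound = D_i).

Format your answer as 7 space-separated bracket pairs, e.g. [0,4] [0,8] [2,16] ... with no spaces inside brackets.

Answer: [5,10] [15,30] [45,90] [95,190] [95,190] [95,190] [95,190]

Derivation:
Computing bounds per retry:
  i=0: D_i=min(10*3^0,190)=10, bounds=[5,10]
  i=1: D_i=min(10*3^1,190)=30, bounds=[15,30]
  i=2: D_i=min(10*3^2,190)=90, bounds=[45,90]
  i=3: D_i=min(10*3^3,190)=190, bounds=[95,190]
  i=4: D_i=min(10*3^4,190)=190, bounds=[95,190]
  i=5: D_i=min(10*3^5,190)=190, bounds=[95,190]
  i=6: D_i=min(10*3^6,190)=190, bounds=[95,190]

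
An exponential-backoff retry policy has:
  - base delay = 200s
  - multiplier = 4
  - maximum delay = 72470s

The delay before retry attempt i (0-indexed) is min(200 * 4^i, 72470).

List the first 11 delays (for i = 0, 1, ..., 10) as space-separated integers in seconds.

Answer: 200 800 3200 12800 51200 72470 72470 72470 72470 72470 72470

Derivation:
Computing each delay:
  i=0: min(200*4^0, 72470) = 200
  i=1: min(200*4^1, 72470) = 800
  i=2: min(200*4^2, 72470) = 3200
  i=3: min(200*4^3, 72470) = 12800
  i=4: min(200*4^4, 72470) = 51200
  i=5: min(200*4^5, 72470) = 72470
  i=6: min(200*4^6, 72470) = 72470
  i=7: min(200*4^7, 72470) = 72470
  i=8: min(200*4^8, 72470) = 72470
  i=9: min(200*4^9, 72470) = 72470
  i=10: min(200*4^10, 72470) = 72470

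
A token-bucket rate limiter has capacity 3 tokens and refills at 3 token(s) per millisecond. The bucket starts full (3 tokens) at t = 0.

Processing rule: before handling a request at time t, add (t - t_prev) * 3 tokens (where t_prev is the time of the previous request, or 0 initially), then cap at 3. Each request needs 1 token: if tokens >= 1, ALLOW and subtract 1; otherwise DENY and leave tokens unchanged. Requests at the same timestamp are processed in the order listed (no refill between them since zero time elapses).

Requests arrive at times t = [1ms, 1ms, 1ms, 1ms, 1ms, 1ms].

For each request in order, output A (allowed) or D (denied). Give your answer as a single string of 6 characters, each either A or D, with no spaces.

Simulating step by step:
  req#1 t=1ms: ALLOW
  req#2 t=1ms: ALLOW
  req#3 t=1ms: ALLOW
  req#4 t=1ms: DENY
  req#5 t=1ms: DENY
  req#6 t=1ms: DENY

Answer: AAADDD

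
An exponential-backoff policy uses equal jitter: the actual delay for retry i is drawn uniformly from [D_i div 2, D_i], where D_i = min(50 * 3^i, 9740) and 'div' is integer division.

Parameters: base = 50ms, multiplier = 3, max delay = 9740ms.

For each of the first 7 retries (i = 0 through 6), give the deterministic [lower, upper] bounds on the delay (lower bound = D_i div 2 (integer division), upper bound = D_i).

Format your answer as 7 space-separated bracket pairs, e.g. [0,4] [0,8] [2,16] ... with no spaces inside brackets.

Computing bounds per retry:
  i=0: D_i=min(50*3^0,9740)=50, bounds=[25,50]
  i=1: D_i=min(50*3^1,9740)=150, bounds=[75,150]
  i=2: D_i=min(50*3^2,9740)=450, bounds=[225,450]
  i=3: D_i=min(50*3^3,9740)=1350, bounds=[675,1350]
  i=4: D_i=min(50*3^4,9740)=4050, bounds=[2025,4050]
  i=5: D_i=min(50*3^5,9740)=9740, bounds=[4870,9740]
  i=6: D_i=min(50*3^6,9740)=9740, bounds=[4870,9740]

Answer: [25,50] [75,150] [225,450] [675,1350] [2025,4050] [4870,9740] [4870,9740]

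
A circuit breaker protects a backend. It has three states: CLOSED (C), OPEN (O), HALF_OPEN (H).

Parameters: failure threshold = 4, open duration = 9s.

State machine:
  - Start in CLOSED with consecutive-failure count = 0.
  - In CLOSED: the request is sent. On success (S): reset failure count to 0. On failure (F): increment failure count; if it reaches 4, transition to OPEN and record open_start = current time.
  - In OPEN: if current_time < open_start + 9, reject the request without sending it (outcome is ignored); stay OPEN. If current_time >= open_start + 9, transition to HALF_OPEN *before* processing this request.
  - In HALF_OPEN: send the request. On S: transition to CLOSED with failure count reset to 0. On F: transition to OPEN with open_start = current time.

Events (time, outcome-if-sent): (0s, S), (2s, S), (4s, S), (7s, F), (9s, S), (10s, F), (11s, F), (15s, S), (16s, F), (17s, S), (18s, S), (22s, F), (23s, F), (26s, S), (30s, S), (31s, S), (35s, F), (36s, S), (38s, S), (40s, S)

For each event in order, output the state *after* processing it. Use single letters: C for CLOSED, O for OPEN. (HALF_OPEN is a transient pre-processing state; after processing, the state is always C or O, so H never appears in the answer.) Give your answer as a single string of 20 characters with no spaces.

Answer: CCCCCCCCCCCCCCCCCCCC

Derivation:
State after each event:
  event#1 t=0s outcome=S: state=CLOSED
  event#2 t=2s outcome=S: state=CLOSED
  event#3 t=4s outcome=S: state=CLOSED
  event#4 t=7s outcome=F: state=CLOSED
  event#5 t=9s outcome=S: state=CLOSED
  event#6 t=10s outcome=F: state=CLOSED
  event#7 t=11s outcome=F: state=CLOSED
  event#8 t=15s outcome=S: state=CLOSED
  event#9 t=16s outcome=F: state=CLOSED
  event#10 t=17s outcome=S: state=CLOSED
  event#11 t=18s outcome=S: state=CLOSED
  event#12 t=22s outcome=F: state=CLOSED
  event#13 t=23s outcome=F: state=CLOSED
  event#14 t=26s outcome=S: state=CLOSED
  event#15 t=30s outcome=S: state=CLOSED
  event#16 t=31s outcome=S: state=CLOSED
  event#17 t=35s outcome=F: state=CLOSED
  event#18 t=36s outcome=S: state=CLOSED
  event#19 t=38s outcome=S: state=CLOSED
  event#20 t=40s outcome=S: state=CLOSED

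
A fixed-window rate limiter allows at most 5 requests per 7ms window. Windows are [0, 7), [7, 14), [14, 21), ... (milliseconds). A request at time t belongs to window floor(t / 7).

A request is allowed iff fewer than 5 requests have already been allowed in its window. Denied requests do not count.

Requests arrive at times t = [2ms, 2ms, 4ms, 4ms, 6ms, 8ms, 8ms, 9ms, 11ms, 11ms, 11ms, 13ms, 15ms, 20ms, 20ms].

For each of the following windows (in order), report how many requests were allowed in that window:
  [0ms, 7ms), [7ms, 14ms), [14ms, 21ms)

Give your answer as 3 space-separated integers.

Processing requests:
  req#1 t=2ms (window 0): ALLOW
  req#2 t=2ms (window 0): ALLOW
  req#3 t=4ms (window 0): ALLOW
  req#4 t=4ms (window 0): ALLOW
  req#5 t=6ms (window 0): ALLOW
  req#6 t=8ms (window 1): ALLOW
  req#7 t=8ms (window 1): ALLOW
  req#8 t=9ms (window 1): ALLOW
  req#9 t=11ms (window 1): ALLOW
  req#10 t=11ms (window 1): ALLOW
  req#11 t=11ms (window 1): DENY
  req#12 t=13ms (window 1): DENY
  req#13 t=15ms (window 2): ALLOW
  req#14 t=20ms (window 2): ALLOW
  req#15 t=20ms (window 2): ALLOW

Allowed counts by window: 5 5 3

Answer: 5 5 3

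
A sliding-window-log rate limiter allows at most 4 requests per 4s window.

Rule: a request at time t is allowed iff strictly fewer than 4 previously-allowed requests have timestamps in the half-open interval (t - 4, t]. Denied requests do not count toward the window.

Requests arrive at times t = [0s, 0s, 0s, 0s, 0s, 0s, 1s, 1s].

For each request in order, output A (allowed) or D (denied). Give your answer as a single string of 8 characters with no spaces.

Answer: AAAADDDD

Derivation:
Tracking allowed requests in the window:
  req#1 t=0s: ALLOW
  req#2 t=0s: ALLOW
  req#3 t=0s: ALLOW
  req#4 t=0s: ALLOW
  req#5 t=0s: DENY
  req#6 t=0s: DENY
  req#7 t=1s: DENY
  req#8 t=1s: DENY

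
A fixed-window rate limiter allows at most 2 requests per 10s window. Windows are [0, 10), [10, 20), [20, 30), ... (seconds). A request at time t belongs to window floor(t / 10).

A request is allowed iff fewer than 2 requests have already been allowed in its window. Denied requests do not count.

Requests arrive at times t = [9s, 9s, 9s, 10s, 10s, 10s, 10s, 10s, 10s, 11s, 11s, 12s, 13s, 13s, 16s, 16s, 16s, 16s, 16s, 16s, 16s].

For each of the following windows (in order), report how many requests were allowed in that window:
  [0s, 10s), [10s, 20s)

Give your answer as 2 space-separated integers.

Processing requests:
  req#1 t=9s (window 0): ALLOW
  req#2 t=9s (window 0): ALLOW
  req#3 t=9s (window 0): DENY
  req#4 t=10s (window 1): ALLOW
  req#5 t=10s (window 1): ALLOW
  req#6 t=10s (window 1): DENY
  req#7 t=10s (window 1): DENY
  req#8 t=10s (window 1): DENY
  req#9 t=10s (window 1): DENY
  req#10 t=11s (window 1): DENY
  req#11 t=11s (window 1): DENY
  req#12 t=12s (window 1): DENY
  req#13 t=13s (window 1): DENY
  req#14 t=13s (window 1): DENY
  req#15 t=16s (window 1): DENY
  req#16 t=16s (window 1): DENY
  req#17 t=16s (window 1): DENY
  req#18 t=16s (window 1): DENY
  req#19 t=16s (window 1): DENY
  req#20 t=16s (window 1): DENY
  req#21 t=16s (window 1): DENY

Allowed counts by window: 2 2

Answer: 2 2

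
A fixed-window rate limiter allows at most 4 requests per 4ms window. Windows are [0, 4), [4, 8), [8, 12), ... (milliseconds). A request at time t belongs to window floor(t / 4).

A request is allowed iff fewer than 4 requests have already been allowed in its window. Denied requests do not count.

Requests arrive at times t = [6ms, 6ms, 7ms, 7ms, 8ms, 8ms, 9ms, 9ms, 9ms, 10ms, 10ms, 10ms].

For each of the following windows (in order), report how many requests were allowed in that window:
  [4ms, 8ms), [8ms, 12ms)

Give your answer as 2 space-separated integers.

Answer: 4 4

Derivation:
Processing requests:
  req#1 t=6ms (window 1): ALLOW
  req#2 t=6ms (window 1): ALLOW
  req#3 t=7ms (window 1): ALLOW
  req#4 t=7ms (window 1): ALLOW
  req#5 t=8ms (window 2): ALLOW
  req#6 t=8ms (window 2): ALLOW
  req#7 t=9ms (window 2): ALLOW
  req#8 t=9ms (window 2): ALLOW
  req#9 t=9ms (window 2): DENY
  req#10 t=10ms (window 2): DENY
  req#11 t=10ms (window 2): DENY
  req#12 t=10ms (window 2): DENY

Allowed counts by window: 4 4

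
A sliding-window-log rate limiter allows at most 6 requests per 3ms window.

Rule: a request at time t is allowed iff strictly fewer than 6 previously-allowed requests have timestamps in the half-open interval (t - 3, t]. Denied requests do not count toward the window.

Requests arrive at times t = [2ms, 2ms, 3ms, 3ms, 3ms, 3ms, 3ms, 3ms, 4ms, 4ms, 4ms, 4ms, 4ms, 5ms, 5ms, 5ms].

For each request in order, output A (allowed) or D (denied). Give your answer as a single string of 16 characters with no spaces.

Answer: AAAAAADDDDDDDAAD

Derivation:
Tracking allowed requests in the window:
  req#1 t=2ms: ALLOW
  req#2 t=2ms: ALLOW
  req#3 t=3ms: ALLOW
  req#4 t=3ms: ALLOW
  req#5 t=3ms: ALLOW
  req#6 t=3ms: ALLOW
  req#7 t=3ms: DENY
  req#8 t=3ms: DENY
  req#9 t=4ms: DENY
  req#10 t=4ms: DENY
  req#11 t=4ms: DENY
  req#12 t=4ms: DENY
  req#13 t=4ms: DENY
  req#14 t=5ms: ALLOW
  req#15 t=5ms: ALLOW
  req#16 t=5ms: DENY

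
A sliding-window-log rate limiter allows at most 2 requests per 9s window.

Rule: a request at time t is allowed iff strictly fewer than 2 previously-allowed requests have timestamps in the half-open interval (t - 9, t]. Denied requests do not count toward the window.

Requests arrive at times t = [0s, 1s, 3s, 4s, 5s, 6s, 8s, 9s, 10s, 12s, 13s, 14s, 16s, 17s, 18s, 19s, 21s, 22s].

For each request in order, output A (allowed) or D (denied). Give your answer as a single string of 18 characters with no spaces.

Tracking allowed requests in the window:
  req#1 t=0s: ALLOW
  req#2 t=1s: ALLOW
  req#3 t=3s: DENY
  req#4 t=4s: DENY
  req#5 t=5s: DENY
  req#6 t=6s: DENY
  req#7 t=8s: DENY
  req#8 t=9s: ALLOW
  req#9 t=10s: ALLOW
  req#10 t=12s: DENY
  req#11 t=13s: DENY
  req#12 t=14s: DENY
  req#13 t=16s: DENY
  req#14 t=17s: DENY
  req#15 t=18s: ALLOW
  req#16 t=19s: ALLOW
  req#17 t=21s: DENY
  req#18 t=22s: DENY

Answer: AADDDDDAADDDDDAADD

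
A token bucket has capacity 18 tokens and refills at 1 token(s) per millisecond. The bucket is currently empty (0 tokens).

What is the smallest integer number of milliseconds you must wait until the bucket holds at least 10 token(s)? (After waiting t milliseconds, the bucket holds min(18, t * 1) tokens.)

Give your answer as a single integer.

Need t * 1 >= 10, so t >= 10/1.
Smallest integer t = ceil(10/1) = 10.

Answer: 10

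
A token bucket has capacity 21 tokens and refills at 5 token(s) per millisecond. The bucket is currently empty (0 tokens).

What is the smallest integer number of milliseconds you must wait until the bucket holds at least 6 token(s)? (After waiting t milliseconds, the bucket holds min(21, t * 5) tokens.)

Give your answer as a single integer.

Need t * 5 >= 6, so t >= 6/5.
Smallest integer t = ceil(6/5) = 2.

Answer: 2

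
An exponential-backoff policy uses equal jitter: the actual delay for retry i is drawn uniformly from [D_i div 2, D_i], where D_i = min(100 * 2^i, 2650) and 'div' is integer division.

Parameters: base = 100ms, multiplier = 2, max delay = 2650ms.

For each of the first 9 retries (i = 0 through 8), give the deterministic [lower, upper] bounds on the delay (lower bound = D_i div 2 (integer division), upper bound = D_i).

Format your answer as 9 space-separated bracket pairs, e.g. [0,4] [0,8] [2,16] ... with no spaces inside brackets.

Answer: [50,100] [100,200] [200,400] [400,800] [800,1600] [1325,2650] [1325,2650] [1325,2650] [1325,2650]

Derivation:
Computing bounds per retry:
  i=0: D_i=min(100*2^0,2650)=100, bounds=[50,100]
  i=1: D_i=min(100*2^1,2650)=200, bounds=[100,200]
  i=2: D_i=min(100*2^2,2650)=400, bounds=[200,400]
  i=3: D_i=min(100*2^3,2650)=800, bounds=[400,800]
  i=4: D_i=min(100*2^4,2650)=1600, bounds=[800,1600]
  i=5: D_i=min(100*2^5,2650)=2650, bounds=[1325,2650]
  i=6: D_i=min(100*2^6,2650)=2650, bounds=[1325,2650]
  i=7: D_i=min(100*2^7,2650)=2650, bounds=[1325,2650]
  i=8: D_i=min(100*2^8,2650)=2650, bounds=[1325,2650]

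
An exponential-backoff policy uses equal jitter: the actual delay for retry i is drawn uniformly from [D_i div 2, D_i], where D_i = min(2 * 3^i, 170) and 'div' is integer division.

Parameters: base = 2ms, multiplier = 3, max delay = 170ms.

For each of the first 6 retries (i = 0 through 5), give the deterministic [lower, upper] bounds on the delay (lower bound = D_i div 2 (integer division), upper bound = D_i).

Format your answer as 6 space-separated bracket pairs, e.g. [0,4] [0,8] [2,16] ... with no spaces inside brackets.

Answer: [1,2] [3,6] [9,18] [27,54] [81,162] [85,170]

Derivation:
Computing bounds per retry:
  i=0: D_i=min(2*3^0,170)=2, bounds=[1,2]
  i=1: D_i=min(2*3^1,170)=6, bounds=[3,6]
  i=2: D_i=min(2*3^2,170)=18, bounds=[9,18]
  i=3: D_i=min(2*3^3,170)=54, bounds=[27,54]
  i=4: D_i=min(2*3^4,170)=162, bounds=[81,162]
  i=5: D_i=min(2*3^5,170)=170, bounds=[85,170]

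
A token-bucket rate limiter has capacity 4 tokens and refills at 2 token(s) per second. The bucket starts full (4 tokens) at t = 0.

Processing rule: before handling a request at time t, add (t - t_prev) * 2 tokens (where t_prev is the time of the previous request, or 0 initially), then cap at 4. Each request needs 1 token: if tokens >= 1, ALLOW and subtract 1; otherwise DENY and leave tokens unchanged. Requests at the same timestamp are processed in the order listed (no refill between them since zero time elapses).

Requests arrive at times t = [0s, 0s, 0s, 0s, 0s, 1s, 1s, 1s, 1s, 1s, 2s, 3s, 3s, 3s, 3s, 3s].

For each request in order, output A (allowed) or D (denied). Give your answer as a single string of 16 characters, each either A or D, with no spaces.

Answer: AAAADAADDDAAAADD

Derivation:
Simulating step by step:
  req#1 t=0s: ALLOW
  req#2 t=0s: ALLOW
  req#3 t=0s: ALLOW
  req#4 t=0s: ALLOW
  req#5 t=0s: DENY
  req#6 t=1s: ALLOW
  req#7 t=1s: ALLOW
  req#8 t=1s: DENY
  req#9 t=1s: DENY
  req#10 t=1s: DENY
  req#11 t=2s: ALLOW
  req#12 t=3s: ALLOW
  req#13 t=3s: ALLOW
  req#14 t=3s: ALLOW
  req#15 t=3s: DENY
  req#16 t=3s: DENY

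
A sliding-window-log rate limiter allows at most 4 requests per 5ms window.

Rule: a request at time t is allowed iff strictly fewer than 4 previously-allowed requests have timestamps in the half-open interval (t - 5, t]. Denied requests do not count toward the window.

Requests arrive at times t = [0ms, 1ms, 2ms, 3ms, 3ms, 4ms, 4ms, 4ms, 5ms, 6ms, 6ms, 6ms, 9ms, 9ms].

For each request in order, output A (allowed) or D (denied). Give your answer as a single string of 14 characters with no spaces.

Tracking allowed requests in the window:
  req#1 t=0ms: ALLOW
  req#2 t=1ms: ALLOW
  req#3 t=2ms: ALLOW
  req#4 t=3ms: ALLOW
  req#5 t=3ms: DENY
  req#6 t=4ms: DENY
  req#7 t=4ms: DENY
  req#8 t=4ms: DENY
  req#9 t=5ms: ALLOW
  req#10 t=6ms: ALLOW
  req#11 t=6ms: DENY
  req#12 t=6ms: DENY
  req#13 t=9ms: ALLOW
  req#14 t=9ms: ALLOW

Answer: AAAADDDDAADDAA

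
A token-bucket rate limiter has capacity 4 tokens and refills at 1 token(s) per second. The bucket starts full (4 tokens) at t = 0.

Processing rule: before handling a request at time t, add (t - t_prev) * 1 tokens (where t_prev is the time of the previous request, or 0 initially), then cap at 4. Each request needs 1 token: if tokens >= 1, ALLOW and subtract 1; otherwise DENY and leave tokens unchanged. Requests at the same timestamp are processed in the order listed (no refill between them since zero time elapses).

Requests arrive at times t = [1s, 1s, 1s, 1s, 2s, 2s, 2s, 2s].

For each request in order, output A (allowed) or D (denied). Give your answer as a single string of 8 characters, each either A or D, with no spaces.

Simulating step by step:
  req#1 t=1s: ALLOW
  req#2 t=1s: ALLOW
  req#3 t=1s: ALLOW
  req#4 t=1s: ALLOW
  req#5 t=2s: ALLOW
  req#6 t=2s: DENY
  req#7 t=2s: DENY
  req#8 t=2s: DENY

Answer: AAAAADDD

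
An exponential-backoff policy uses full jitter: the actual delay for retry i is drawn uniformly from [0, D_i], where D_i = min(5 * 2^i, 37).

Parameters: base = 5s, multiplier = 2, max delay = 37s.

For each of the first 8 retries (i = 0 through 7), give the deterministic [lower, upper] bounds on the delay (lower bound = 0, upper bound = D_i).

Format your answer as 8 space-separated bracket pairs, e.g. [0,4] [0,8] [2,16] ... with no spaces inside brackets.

Answer: [0,5] [0,10] [0,20] [0,37] [0,37] [0,37] [0,37] [0,37]

Derivation:
Computing bounds per retry:
  i=0: D_i=min(5*2^0,37)=5, bounds=[0,5]
  i=1: D_i=min(5*2^1,37)=10, bounds=[0,10]
  i=2: D_i=min(5*2^2,37)=20, bounds=[0,20]
  i=3: D_i=min(5*2^3,37)=37, bounds=[0,37]
  i=4: D_i=min(5*2^4,37)=37, bounds=[0,37]
  i=5: D_i=min(5*2^5,37)=37, bounds=[0,37]
  i=6: D_i=min(5*2^6,37)=37, bounds=[0,37]
  i=7: D_i=min(5*2^7,37)=37, bounds=[0,37]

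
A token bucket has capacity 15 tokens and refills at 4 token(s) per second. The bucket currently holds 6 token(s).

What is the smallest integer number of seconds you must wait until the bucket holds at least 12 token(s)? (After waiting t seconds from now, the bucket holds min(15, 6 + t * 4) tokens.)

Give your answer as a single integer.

Answer: 2

Derivation:
Need 6 + t * 4 >= 12, so t >= 6/4.
Smallest integer t = ceil(6/4) = 2.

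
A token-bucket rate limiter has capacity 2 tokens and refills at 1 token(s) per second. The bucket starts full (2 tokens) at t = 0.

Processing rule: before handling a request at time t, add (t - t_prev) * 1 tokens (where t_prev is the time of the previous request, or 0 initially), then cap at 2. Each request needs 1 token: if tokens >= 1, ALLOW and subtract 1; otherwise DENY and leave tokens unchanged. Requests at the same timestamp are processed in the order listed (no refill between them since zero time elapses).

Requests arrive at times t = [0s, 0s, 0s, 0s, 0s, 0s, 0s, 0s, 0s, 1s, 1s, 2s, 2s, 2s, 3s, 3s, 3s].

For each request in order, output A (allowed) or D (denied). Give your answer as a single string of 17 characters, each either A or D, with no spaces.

Simulating step by step:
  req#1 t=0s: ALLOW
  req#2 t=0s: ALLOW
  req#3 t=0s: DENY
  req#4 t=0s: DENY
  req#5 t=0s: DENY
  req#6 t=0s: DENY
  req#7 t=0s: DENY
  req#8 t=0s: DENY
  req#9 t=0s: DENY
  req#10 t=1s: ALLOW
  req#11 t=1s: DENY
  req#12 t=2s: ALLOW
  req#13 t=2s: DENY
  req#14 t=2s: DENY
  req#15 t=3s: ALLOW
  req#16 t=3s: DENY
  req#17 t=3s: DENY

Answer: AADDDDDDDADADDADD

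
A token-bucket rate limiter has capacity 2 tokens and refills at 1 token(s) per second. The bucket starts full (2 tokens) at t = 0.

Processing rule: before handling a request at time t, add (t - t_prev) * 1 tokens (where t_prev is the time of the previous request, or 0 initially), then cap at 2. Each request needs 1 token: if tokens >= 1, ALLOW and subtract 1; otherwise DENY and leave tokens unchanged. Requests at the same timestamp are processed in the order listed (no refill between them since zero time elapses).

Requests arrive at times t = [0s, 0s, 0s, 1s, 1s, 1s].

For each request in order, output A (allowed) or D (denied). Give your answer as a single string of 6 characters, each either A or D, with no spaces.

Answer: AADADD

Derivation:
Simulating step by step:
  req#1 t=0s: ALLOW
  req#2 t=0s: ALLOW
  req#3 t=0s: DENY
  req#4 t=1s: ALLOW
  req#5 t=1s: DENY
  req#6 t=1s: DENY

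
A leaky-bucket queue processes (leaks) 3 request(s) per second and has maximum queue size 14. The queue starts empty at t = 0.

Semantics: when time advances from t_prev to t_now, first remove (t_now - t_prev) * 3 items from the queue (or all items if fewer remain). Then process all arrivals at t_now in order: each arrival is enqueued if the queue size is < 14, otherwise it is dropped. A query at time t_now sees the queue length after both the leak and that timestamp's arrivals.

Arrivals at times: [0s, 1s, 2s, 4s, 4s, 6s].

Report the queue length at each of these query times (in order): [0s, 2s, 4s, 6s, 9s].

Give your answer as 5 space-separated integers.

Queue lengths at query times:
  query t=0s: backlog = 1
  query t=2s: backlog = 1
  query t=4s: backlog = 2
  query t=6s: backlog = 1
  query t=9s: backlog = 0

Answer: 1 1 2 1 0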